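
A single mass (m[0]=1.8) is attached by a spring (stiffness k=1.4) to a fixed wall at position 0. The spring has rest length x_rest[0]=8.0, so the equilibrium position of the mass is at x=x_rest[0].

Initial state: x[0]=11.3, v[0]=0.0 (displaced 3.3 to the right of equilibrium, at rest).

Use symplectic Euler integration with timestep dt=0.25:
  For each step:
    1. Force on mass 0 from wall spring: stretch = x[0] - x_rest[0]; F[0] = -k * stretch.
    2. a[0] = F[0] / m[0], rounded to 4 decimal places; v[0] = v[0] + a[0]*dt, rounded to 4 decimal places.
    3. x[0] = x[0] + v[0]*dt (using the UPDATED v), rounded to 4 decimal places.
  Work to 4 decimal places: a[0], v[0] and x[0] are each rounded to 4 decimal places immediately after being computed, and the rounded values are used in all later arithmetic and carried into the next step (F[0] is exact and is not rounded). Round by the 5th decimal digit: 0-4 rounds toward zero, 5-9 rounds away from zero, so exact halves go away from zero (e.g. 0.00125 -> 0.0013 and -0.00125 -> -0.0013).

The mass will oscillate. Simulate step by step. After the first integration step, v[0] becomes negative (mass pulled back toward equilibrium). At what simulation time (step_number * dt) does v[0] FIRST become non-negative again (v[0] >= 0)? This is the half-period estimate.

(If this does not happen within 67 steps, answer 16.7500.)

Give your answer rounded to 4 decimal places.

Answer: 3.7500

Derivation:
Step 0: x=[11.3000] v=[0.0000]
Step 1: x=[11.1396] v=[-0.6417]
Step 2: x=[10.8266] v=[-1.2522]
Step 3: x=[10.3762] v=[-1.8018]
Step 4: x=[9.8102] v=[-2.2639]
Step 5: x=[9.1562] v=[-2.6159]
Step 6: x=[8.4460] v=[-2.8407]
Step 7: x=[7.7142] v=[-2.9274]
Step 8: x=[6.9963] v=[-2.8718]
Step 9: x=[6.3272] v=[-2.6766]
Step 10: x=[5.7394] v=[-2.3513]
Step 11: x=[5.2615] v=[-1.9118]
Step 12: x=[4.9167] v=[-1.3793]
Step 13: x=[4.7218] v=[-0.7798]
Step 14: x=[4.6862] v=[-0.1424]
Step 15: x=[4.8117] v=[0.5020]
First v>=0 after going negative at step 15, time=3.7500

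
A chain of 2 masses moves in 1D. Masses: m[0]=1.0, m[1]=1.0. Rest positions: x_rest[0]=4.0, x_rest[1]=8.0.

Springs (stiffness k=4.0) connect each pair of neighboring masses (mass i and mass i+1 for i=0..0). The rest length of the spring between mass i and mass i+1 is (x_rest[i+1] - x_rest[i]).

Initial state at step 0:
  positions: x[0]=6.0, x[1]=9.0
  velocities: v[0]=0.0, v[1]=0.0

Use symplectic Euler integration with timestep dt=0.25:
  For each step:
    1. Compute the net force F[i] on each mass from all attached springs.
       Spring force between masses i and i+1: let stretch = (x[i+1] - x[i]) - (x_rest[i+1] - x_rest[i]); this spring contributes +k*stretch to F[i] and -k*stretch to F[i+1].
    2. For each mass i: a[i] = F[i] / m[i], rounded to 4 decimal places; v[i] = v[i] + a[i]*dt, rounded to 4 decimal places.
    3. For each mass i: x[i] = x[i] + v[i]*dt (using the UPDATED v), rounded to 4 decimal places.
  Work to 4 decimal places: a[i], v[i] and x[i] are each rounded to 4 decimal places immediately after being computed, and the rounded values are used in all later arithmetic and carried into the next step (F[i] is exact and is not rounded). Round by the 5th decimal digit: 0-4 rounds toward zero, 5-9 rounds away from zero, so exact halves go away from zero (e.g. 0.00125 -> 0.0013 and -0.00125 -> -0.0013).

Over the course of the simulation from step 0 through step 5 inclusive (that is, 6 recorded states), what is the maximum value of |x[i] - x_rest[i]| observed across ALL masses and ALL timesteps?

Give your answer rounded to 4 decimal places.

Answer: 2.0313

Derivation:
Step 0: x=[6.0000 9.0000] v=[0.0000 0.0000]
Step 1: x=[5.7500 9.2500] v=[-1.0000 1.0000]
Step 2: x=[5.3750 9.6250] v=[-1.5000 1.5000]
Step 3: x=[5.0625 9.9375] v=[-1.2500 1.2500]
Step 4: x=[4.9688 10.0313] v=[-0.3750 0.3750]
Step 5: x=[5.1407 9.8594] v=[0.6875 -0.6875]
Max displacement = 2.0313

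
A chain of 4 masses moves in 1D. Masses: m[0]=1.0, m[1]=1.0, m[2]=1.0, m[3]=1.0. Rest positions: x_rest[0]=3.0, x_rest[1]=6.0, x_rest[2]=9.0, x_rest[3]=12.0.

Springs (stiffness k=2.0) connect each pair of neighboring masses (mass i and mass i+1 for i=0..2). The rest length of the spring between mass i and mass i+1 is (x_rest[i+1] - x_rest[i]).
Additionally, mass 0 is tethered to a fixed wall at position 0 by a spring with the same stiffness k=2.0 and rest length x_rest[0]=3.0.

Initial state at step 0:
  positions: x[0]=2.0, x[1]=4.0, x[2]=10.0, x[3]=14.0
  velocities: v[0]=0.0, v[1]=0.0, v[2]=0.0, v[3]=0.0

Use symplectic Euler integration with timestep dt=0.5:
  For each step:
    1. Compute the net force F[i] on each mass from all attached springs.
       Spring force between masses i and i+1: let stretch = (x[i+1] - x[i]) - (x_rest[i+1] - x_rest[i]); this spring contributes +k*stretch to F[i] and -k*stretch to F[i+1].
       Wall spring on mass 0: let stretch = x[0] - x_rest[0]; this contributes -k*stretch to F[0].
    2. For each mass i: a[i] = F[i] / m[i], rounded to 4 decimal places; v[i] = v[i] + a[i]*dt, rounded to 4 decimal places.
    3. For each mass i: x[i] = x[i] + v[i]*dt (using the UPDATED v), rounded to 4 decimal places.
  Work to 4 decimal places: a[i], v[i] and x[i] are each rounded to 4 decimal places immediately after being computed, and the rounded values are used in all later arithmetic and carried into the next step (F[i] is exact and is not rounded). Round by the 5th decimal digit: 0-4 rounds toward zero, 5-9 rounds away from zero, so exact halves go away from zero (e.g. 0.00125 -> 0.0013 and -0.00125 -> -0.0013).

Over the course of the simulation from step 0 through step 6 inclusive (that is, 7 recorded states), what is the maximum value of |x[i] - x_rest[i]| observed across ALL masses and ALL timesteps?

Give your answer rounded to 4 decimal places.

Answer: 2.4375

Derivation:
Step 0: x=[2.0000 4.0000 10.0000 14.0000] v=[0.0000 0.0000 0.0000 0.0000]
Step 1: x=[2.0000 6.0000 9.0000 13.5000] v=[0.0000 4.0000 -2.0000 -1.0000]
Step 2: x=[3.0000 7.5000 8.7500 12.2500] v=[2.0000 3.0000 -0.5000 -2.5000]
Step 3: x=[4.7500 7.3750 9.6250 10.7500] v=[3.5000 -0.2500 1.7500 -3.0000]
Step 4: x=[5.4375 7.0625 9.9375 10.1875] v=[1.3750 -0.6250 0.6250 -1.1250]
Step 5: x=[4.2188 7.3750 8.9375 11.0000] v=[-2.4375 0.6250 -2.0000 1.6250]
Step 6: x=[2.4688 6.8907 8.1875 12.2813] v=[-3.5001 -0.9687 -1.5000 2.5625]
Max displacement = 2.4375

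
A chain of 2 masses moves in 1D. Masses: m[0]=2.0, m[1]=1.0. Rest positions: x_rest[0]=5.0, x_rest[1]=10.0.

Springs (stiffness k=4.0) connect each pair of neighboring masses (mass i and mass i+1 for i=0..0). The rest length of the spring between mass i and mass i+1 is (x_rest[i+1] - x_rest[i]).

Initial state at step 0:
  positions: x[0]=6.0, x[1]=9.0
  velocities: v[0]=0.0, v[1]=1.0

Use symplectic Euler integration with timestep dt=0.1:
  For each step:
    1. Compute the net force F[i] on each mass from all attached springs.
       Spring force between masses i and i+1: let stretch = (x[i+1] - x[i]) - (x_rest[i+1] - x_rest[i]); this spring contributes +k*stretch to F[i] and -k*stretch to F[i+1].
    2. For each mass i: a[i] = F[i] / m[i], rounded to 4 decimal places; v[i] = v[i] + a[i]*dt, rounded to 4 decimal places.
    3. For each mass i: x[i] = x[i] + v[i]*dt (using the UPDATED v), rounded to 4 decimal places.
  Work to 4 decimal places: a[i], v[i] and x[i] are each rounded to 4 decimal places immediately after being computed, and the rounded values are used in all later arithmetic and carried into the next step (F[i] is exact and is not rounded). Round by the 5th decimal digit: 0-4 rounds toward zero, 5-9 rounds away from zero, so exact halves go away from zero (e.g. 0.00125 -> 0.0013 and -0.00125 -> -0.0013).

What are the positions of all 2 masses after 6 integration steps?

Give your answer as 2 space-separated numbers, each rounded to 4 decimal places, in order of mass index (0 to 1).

Step 0: x=[6.0000 9.0000] v=[0.0000 1.0000]
Step 1: x=[5.9600 9.1800] v=[-0.4000 1.8000]
Step 2: x=[5.8844 9.4312] v=[-0.7560 2.5120]
Step 3: x=[5.7797 9.7405] v=[-1.0466 3.0933]
Step 4: x=[5.6543 10.0914] v=[-1.2544 3.5090]
Step 5: x=[5.5176 10.4648] v=[-1.3670 3.7342]
Step 6: x=[5.3798 10.8403] v=[-1.3776 3.7553]

Answer: 5.3798 10.8403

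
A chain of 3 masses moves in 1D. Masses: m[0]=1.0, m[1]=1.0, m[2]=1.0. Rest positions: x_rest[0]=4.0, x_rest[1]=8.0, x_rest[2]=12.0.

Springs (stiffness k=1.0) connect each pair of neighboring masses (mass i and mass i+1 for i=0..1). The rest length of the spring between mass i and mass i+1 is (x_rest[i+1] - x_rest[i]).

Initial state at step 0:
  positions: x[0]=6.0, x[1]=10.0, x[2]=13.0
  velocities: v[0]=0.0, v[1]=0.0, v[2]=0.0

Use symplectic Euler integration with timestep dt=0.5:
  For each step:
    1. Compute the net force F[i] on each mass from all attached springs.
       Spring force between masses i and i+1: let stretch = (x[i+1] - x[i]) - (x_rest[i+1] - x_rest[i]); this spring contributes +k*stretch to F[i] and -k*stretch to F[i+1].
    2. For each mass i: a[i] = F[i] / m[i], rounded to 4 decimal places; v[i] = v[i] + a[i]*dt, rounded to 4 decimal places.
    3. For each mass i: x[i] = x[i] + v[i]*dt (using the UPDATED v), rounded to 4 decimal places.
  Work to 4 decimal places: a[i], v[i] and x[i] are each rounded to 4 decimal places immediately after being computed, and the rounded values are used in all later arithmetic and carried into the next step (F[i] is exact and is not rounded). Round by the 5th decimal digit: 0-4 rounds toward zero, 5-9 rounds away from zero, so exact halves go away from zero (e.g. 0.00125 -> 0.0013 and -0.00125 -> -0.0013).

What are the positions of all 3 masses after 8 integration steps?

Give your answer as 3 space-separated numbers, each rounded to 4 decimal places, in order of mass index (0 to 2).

Answer: 5.4137 9.7550 13.8317

Derivation:
Step 0: x=[6.0000 10.0000 13.0000] v=[0.0000 0.0000 0.0000]
Step 1: x=[6.0000 9.7500 13.2500] v=[0.0000 -0.5000 0.5000]
Step 2: x=[5.9375 9.4375 13.6250] v=[-0.1250 -0.6250 0.7500]
Step 3: x=[5.7500 9.2969 13.9532] v=[-0.3750 -0.2813 0.6563]
Step 4: x=[5.4492 9.4336 14.1173] v=[-0.6016 0.2734 0.3282]
Step 5: x=[5.1445 9.7452 14.1105] v=[-0.6094 0.6231 -0.0137]
Step 6: x=[4.9900 9.9979 14.0123] v=[-0.3091 0.5054 -0.1964]
Step 7: x=[5.0875 10.0023 13.9105] v=[0.1949 0.0087 -0.2036]
Step 8: x=[5.4137 9.7550 13.8317] v=[0.6523 -0.4946 -0.1577]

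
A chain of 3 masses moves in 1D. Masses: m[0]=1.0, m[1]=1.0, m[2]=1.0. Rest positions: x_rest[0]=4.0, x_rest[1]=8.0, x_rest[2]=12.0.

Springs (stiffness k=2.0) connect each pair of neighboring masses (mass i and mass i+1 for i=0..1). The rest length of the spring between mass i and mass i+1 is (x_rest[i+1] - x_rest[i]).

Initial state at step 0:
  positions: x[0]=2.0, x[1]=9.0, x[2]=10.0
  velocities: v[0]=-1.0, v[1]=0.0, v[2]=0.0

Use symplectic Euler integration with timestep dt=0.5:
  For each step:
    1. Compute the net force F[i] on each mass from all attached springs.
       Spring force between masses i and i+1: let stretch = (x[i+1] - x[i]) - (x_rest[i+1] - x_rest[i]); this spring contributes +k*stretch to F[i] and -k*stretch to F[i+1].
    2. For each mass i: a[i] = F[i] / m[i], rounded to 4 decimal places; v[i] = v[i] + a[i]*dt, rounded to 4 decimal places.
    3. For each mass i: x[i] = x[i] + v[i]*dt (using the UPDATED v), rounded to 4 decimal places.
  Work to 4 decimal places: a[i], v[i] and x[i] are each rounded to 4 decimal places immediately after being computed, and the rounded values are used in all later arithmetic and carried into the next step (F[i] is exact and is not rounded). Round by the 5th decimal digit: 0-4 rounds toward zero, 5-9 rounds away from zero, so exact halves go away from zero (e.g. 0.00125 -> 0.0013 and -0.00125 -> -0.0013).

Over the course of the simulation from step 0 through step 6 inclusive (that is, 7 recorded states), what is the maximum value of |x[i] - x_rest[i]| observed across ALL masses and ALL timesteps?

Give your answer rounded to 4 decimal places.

Step 0: x=[2.0000 9.0000 10.0000] v=[-1.0000 0.0000 0.0000]
Step 1: x=[3.0000 6.0000 11.5000] v=[2.0000 -6.0000 3.0000]
Step 2: x=[3.5000 4.2500 12.2500] v=[1.0000 -3.5000 1.5000]
Step 3: x=[2.3750 6.1250 11.0000] v=[-2.2500 3.7500 -2.5000]
Step 4: x=[1.1250 8.5625 9.3125] v=[-2.5000 4.8750 -3.3750]
Step 5: x=[1.5938 7.6563 9.2500] v=[0.9375 -1.8125 -0.1250]
Step 6: x=[3.0938 4.5157 10.3907] v=[3.0000 -6.2813 2.2813]
Max displacement = 3.7500

Answer: 3.7500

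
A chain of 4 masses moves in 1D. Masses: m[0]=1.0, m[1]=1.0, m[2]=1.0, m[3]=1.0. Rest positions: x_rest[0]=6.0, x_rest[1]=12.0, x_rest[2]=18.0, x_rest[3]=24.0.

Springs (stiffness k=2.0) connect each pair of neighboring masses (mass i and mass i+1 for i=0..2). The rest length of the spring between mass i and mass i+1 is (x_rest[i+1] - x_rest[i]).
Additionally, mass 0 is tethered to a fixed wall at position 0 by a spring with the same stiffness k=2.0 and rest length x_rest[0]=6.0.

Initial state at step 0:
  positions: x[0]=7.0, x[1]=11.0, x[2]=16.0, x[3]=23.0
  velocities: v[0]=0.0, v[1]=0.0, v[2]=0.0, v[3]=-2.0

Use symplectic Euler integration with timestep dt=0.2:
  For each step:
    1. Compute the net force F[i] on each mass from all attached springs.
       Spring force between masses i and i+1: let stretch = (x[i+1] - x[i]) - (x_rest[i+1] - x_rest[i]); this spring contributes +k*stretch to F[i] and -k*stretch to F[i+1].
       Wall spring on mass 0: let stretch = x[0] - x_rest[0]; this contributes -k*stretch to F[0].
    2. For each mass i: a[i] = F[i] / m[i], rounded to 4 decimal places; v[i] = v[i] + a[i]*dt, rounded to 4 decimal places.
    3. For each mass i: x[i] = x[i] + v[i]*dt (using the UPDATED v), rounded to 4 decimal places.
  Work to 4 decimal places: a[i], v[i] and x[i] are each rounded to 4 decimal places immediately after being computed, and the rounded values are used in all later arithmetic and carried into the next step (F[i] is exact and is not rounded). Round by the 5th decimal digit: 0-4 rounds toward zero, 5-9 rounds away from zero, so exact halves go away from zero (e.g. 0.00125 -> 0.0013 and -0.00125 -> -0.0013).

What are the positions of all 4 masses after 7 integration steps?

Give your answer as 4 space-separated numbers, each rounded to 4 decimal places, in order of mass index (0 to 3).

Answer: 4.3453 11.4065 17.0018 20.9795

Derivation:
Step 0: x=[7.0000 11.0000 16.0000 23.0000] v=[0.0000 0.0000 0.0000 -2.0000]
Step 1: x=[6.7600 11.0800 16.1600 22.5200] v=[-1.2000 0.4000 0.8000 -2.4000]
Step 2: x=[6.3248 11.2208 16.4224 22.0112] v=[-2.1760 0.7040 1.3120 -2.5440]
Step 3: x=[5.7753 11.3860 16.7158 21.5353] v=[-2.7475 0.8262 1.4669 -2.3795]
Step 4: x=[5.2126 11.5288 16.9684 21.1538] v=[-2.8133 0.7138 1.2628 -1.9073]
Step 5: x=[4.7382 11.6014 17.1206 20.9175] v=[-2.3719 0.3632 0.7611 -1.1815]
Step 6: x=[4.4338 11.5665 17.1350 20.8574] v=[-1.5219 -0.1744 0.0722 -0.3003]
Step 7: x=[4.3453 11.4065 17.0018 20.9795] v=[-0.4423 -0.8001 -0.6662 0.6107]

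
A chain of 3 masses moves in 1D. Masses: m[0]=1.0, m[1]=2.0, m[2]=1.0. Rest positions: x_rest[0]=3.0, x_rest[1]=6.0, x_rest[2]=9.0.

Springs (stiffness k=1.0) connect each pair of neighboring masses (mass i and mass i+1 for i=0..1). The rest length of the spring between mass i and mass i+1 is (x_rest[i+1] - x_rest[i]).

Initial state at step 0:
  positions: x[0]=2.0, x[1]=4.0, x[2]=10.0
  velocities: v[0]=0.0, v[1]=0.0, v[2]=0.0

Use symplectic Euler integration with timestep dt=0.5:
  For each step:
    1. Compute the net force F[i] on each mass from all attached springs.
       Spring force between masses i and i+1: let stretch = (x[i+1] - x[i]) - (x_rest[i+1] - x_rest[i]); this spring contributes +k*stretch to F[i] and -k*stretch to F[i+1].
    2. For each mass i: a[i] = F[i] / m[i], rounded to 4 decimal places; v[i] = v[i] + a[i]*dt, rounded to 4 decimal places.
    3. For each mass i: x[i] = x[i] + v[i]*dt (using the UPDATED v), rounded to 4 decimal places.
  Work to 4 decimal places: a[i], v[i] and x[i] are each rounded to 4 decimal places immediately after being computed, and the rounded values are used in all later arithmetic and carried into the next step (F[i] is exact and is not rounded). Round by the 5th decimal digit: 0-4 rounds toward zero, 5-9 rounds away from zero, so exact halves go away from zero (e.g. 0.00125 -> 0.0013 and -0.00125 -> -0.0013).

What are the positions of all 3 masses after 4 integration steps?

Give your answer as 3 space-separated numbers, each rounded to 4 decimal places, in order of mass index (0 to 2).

Answer: 1.6055 6.0625 6.2695

Derivation:
Step 0: x=[2.0000 4.0000 10.0000] v=[0.0000 0.0000 0.0000]
Step 1: x=[1.7500 4.5000 9.2500] v=[-0.5000 1.0000 -1.5000]
Step 2: x=[1.4375 5.2500 8.0625] v=[-0.6250 1.5000 -2.3750]
Step 3: x=[1.3281 5.8750 6.9219] v=[-0.2188 1.2500 -2.2813]
Step 4: x=[1.6055 6.0625 6.2695] v=[0.5547 0.3750 -1.3048]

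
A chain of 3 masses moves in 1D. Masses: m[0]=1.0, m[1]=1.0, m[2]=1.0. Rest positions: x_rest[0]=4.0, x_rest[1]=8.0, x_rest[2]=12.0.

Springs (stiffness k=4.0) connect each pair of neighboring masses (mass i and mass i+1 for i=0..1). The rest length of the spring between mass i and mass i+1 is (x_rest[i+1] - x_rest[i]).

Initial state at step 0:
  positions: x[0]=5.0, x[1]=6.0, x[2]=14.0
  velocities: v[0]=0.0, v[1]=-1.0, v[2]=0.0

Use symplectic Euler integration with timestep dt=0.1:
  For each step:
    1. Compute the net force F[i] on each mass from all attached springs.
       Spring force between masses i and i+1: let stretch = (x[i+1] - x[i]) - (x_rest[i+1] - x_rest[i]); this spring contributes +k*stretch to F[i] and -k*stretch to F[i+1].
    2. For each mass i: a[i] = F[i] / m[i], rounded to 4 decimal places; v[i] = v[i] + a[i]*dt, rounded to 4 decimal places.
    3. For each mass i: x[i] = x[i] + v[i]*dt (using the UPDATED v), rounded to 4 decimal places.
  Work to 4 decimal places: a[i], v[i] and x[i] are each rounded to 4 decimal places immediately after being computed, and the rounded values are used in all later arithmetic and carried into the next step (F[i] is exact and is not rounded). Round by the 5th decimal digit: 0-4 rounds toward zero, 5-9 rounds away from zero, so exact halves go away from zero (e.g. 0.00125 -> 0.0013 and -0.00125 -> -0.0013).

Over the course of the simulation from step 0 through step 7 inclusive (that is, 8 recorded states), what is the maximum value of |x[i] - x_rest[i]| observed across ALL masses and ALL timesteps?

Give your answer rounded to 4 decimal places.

Answer: 2.0171

Derivation:
Step 0: x=[5.0000 6.0000 14.0000] v=[0.0000 -1.0000 0.0000]
Step 1: x=[4.8800 6.1800 13.8400] v=[-1.2000 1.8000 -1.6000]
Step 2: x=[4.6520 6.6144 13.5336] v=[-2.2800 4.3440 -3.0640]
Step 3: x=[4.3425 7.2471 13.1104] v=[-3.0950 6.3267 -4.2317]
Step 4: x=[3.9892 7.9981 12.6127] v=[-3.5332 7.5102 -4.9770]
Step 5: x=[3.6362 8.7734 12.0904] v=[-3.5296 7.7525 -5.2228]
Step 6: x=[3.3287 9.4758 11.5954] v=[-3.0747 7.0244 -4.9496]
Step 7: x=[3.1071 10.0171 11.1757] v=[-2.2159 5.4134 -4.1974]
Max displacement = 2.0171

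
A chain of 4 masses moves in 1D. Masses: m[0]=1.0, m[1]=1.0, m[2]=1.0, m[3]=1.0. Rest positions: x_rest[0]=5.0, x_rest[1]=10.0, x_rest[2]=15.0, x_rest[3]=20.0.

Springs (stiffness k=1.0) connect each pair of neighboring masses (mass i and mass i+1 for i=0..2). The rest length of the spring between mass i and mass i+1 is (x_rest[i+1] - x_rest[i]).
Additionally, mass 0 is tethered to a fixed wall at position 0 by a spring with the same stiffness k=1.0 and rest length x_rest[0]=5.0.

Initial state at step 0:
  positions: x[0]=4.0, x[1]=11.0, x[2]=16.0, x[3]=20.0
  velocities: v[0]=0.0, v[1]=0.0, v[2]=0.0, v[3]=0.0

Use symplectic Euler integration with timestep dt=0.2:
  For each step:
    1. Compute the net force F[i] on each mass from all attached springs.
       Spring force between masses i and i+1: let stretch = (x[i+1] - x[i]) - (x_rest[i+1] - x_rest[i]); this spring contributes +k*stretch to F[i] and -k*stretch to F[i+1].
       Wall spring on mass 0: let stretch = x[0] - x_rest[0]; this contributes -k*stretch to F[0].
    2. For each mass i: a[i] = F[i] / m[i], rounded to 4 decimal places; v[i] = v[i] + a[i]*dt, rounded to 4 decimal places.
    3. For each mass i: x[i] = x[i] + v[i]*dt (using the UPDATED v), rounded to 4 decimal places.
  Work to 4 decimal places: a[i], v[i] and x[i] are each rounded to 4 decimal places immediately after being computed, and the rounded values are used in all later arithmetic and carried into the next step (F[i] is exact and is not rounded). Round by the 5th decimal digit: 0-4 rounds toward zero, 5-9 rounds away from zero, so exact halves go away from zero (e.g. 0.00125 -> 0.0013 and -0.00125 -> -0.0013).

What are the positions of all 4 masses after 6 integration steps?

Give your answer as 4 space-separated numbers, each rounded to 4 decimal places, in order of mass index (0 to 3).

Answer: 5.7352 9.8968 15.2805 20.6320

Derivation:
Step 0: x=[4.0000 11.0000 16.0000 20.0000] v=[0.0000 0.0000 0.0000 0.0000]
Step 1: x=[4.1200 10.9200 15.9600 20.0400] v=[0.6000 -0.4000 -0.2000 0.2000]
Step 2: x=[4.3472 10.7696 15.8816 20.1168] v=[1.1360 -0.7520 -0.3920 0.3840]
Step 3: x=[4.6574 10.5668 15.7681 20.2242] v=[1.5510 -1.0141 -0.5674 0.5370]
Step 4: x=[5.0177 10.3357 15.6248 20.3534] v=[1.8014 -1.1557 -0.7164 0.6458]
Step 5: x=[5.3900 10.1034 15.4591 20.4934] v=[1.8615 -1.1615 -0.8285 0.7001]
Step 6: x=[5.7352 9.8968 15.2805 20.6320] v=[1.7262 -1.0330 -0.8928 0.6932]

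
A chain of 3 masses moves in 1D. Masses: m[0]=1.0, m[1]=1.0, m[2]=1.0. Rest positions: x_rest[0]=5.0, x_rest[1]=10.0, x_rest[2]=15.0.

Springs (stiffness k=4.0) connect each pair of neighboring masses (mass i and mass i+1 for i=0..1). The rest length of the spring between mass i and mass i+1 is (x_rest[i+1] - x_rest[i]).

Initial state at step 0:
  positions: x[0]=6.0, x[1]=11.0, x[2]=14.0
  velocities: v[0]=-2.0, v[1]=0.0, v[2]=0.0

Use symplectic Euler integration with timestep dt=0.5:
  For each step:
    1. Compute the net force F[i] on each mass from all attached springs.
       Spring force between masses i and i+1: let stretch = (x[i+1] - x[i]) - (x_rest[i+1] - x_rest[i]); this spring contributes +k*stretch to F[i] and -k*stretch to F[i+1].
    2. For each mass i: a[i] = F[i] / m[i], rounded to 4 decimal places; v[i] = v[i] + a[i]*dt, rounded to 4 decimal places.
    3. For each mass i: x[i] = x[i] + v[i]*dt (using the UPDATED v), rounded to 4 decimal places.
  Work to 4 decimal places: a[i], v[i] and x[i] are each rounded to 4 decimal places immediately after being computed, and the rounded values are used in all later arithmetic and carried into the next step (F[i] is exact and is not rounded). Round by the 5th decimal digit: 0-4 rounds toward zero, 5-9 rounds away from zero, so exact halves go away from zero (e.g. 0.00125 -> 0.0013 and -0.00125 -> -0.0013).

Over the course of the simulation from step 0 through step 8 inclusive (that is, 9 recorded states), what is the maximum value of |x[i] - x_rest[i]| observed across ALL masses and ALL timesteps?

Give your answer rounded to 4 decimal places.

Answer: 4.0000

Derivation:
Step 0: x=[6.0000 11.0000 14.0000] v=[-2.0000 0.0000 0.0000]
Step 1: x=[5.0000 9.0000 16.0000] v=[-2.0000 -4.0000 4.0000]
Step 2: x=[3.0000 10.0000 16.0000] v=[-4.0000 2.0000 0.0000]
Step 3: x=[3.0000 10.0000 15.0000] v=[0.0000 0.0000 -2.0000]
Step 4: x=[5.0000 8.0000 14.0000] v=[4.0000 -4.0000 -2.0000]
Step 5: x=[5.0000 9.0000 12.0000] v=[0.0000 2.0000 -4.0000]
Step 6: x=[4.0000 9.0000 12.0000] v=[-2.0000 0.0000 0.0000]
Step 7: x=[3.0000 7.0000 14.0000] v=[-2.0000 -4.0000 4.0000]
Step 8: x=[1.0000 8.0000 14.0000] v=[-4.0000 2.0000 0.0000]
Max displacement = 4.0000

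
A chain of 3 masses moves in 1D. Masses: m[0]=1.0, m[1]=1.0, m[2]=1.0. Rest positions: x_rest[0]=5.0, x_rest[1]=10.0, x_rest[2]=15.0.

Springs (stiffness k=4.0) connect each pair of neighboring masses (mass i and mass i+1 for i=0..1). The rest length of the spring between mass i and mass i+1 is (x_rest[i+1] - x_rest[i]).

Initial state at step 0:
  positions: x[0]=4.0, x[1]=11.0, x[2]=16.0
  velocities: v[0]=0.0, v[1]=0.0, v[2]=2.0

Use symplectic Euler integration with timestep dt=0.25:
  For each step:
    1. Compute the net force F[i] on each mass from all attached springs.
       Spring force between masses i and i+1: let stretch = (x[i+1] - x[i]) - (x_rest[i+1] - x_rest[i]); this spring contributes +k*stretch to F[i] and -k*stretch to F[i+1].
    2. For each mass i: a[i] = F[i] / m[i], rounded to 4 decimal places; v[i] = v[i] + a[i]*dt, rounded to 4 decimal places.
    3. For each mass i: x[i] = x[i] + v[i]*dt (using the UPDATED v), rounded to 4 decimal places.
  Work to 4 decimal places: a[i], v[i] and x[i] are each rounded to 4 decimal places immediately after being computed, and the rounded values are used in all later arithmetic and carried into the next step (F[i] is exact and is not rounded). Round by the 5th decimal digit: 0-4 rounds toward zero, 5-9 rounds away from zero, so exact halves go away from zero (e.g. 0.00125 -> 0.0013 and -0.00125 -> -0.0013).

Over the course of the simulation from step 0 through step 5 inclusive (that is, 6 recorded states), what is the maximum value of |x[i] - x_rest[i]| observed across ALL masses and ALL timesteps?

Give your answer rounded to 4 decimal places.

Step 0: x=[4.0000 11.0000 16.0000] v=[0.0000 0.0000 2.0000]
Step 1: x=[4.5000 10.5000 16.5000] v=[2.0000 -2.0000 2.0000]
Step 2: x=[5.2500 10.0000 16.7500] v=[3.0000 -2.0000 1.0000]
Step 3: x=[5.9375 10.0000 16.5625] v=[2.7500 0.0000 -0.7500]
Step 4: x=[6.3906 10.6250 15.9844] v=[1.8125 2.5000 -2.3125]
Step 5: x=[6.6523 11.5313 15.3164] v=[1.0469 3.6250 -2.6719]
Max displacement = 1.7500

Answer: 1.7500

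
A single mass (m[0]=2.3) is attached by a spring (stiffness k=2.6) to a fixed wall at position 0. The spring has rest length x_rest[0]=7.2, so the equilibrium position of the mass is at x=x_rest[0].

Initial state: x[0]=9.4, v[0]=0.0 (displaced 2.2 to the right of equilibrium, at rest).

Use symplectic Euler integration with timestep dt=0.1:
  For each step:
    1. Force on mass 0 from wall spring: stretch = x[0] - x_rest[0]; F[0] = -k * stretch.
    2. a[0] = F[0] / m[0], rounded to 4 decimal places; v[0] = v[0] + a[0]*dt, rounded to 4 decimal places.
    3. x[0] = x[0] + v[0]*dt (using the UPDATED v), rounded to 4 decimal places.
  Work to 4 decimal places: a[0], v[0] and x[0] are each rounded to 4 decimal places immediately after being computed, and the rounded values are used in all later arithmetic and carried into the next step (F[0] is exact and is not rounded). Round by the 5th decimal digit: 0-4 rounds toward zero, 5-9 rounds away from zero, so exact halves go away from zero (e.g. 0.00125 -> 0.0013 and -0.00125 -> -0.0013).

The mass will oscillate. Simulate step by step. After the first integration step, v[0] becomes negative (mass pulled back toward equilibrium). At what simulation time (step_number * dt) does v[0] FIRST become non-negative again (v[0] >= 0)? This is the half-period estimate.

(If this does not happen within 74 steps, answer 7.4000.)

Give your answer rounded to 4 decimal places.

Step 0: x=[9.4000] v=[0.0000]
Step 1: x=[9.3751] v=[-0.2487]
Step 2: x=[9.3256] v=[-0.4946]
Step 3: x=[9.2521] v=[-0.7349]
Step 4: x=[9.1554] v=[-0.9669]
Step 5: x=[9.0366] v=[-1.1880]
Step 6: x=[8.8970] v=[-1.3956]
Step 7: x=[8.7383] v=[-1.5874]
Step 8: x=[8.5622] v=[-1.7613]
Step 9: x=[8.3707] v=[-1.9153]
Step 10: x=[8.1659] v=[-2.0476]
Step 11: x=[7.9502] v=[-2.1568]
Step 12: x=[7.7260] v=[-2.2416]
Step 13: x=[7.4959] v=[-2.3011]
Step 14: x=[7.2624] v=[-2.3346]
Step 15: x=[7.0282] v=[-2.3417]
Step 16: x=[6.7960] v=[-2.3223]
Step 17: x=[6.5683] v=[-2.2766]
Step 18: x=[6.3478] v=[-2.2052]
Step 19: x=[6.1369] v=[-2.1089]
Step 20: x=[5.9380] v=[-1.9887]
Step 21: x=[5.7534] v=[-1.8460]
Step 22: x=[5.5852] v=[-1.6825]
Step 23: x=[5.4352] v=[-1.5000]
Step 24: x=[5.3052] v=[-1.3005]
Step 25: x=[5.1966] v=[-1.0863]
Step 26: x=[5.1106] v=[-0.8598]
Step 27: x=[5.0482] v=[-0.6236]
Step 28: x=[5.0102] v=[-0.3804]
Step 29: x=[4.9969] v=[-0.1329]
Step 30: x=[5.0085] v=[0.1162]
First v>=0 after going negative at step 30, time=3.0000

Answer: 3.0000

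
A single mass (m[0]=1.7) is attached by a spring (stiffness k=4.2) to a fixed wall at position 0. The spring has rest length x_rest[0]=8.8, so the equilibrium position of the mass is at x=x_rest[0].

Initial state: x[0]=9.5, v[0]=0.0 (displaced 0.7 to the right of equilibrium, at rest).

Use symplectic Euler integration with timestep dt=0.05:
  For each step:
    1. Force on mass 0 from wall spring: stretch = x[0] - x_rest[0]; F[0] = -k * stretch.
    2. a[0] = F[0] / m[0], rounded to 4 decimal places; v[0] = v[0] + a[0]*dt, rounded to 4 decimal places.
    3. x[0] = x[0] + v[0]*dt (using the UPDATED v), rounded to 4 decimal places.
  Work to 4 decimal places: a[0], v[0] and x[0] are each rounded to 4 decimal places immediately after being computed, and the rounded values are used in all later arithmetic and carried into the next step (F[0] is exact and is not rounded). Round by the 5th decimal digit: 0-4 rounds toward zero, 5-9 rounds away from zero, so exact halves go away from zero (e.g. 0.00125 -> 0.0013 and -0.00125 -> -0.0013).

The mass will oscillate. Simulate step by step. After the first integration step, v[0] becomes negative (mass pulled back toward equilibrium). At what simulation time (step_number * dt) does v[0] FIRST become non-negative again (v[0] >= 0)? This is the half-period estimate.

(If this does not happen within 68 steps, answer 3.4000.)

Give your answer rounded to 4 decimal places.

Answer: 2.0000

Derivation:
Step 0: x=[9.5000] v=[0.0000]
Step 1: x=[9.4957] v=[-0.0865]
Step 2: x=[9.4871] v=[-0.1724]
Step 3: x=[9.4742] v=[-0.2573]
Step 4: x=[9.4572] v=[-0.3406]
Step 5: x=[9.4361] v=[-0.4218]
Step 6: x=[9.4111] v=[-0.5004]
Step 7: x=[9.3823] v=[-0.5759]
Step 8: x=[9.3499] v=[-0.6478]
Step 9: x=[9.3141] v=[-0.7157]
Step 10: x=[9.2751] v=[-0.7792]
Step 11: x=[9.2332] v=[-0.8379]
Step 12: x=[9.1886] v=[-0.8914]
Step 13: x=[9.1416] v=[-0.9394]
Step 14: x=[9.0925] v=[-0.9816]
Step 15: x=[9.0416] v=[-1.0177]
Step 16: x=[8.9892] v=[-1.0475]
Step 17: x=[8.9357] v=[-1.0709]
Step 18: x=[8.8813] v=[-1.0877]
Step 19: x=[8.8264] v=[-1.0977]
Step 20: x=[8.7714] v=[-1.1010]
Step 21: x=[8.7165] v=[-1.0975]
Step 22: x=[8.6621] v=[-1.0872]
Step 23: x=[8.6086] v=[-1.0702]
Step 24: x=[8.5563] v=[-1.0466]
Step 25: x=[8.5055] v=[-1.0165]
Step 26: x=[8.4565] v=[-0.9801]
Step 27: x=[8.4096] v=[-0.9377]
Step 28: x=[8.3651] v=[-0.8895]
Step 29: x=[8.3233] v=[-0.8358]
Step 30: x=[8.2845] v=[-0.7769]
Step 31: x=[8.2488] v=[-0.7132]
Step 32: x=[8.2165] v=[-0.6451]
Step 33: x=[8.1879] v=[-0.5730]
Step 34: x=[8.1630] v=[-0.4974]
Step 35: x=[8.1421] v=[-0.4187]
Step 36: x=[8.1252] v=[-0.3374]
Step 37: x=[8.1125] v=[-0.2540]
Step 38: x=[8.1040] v=[-0.1691]
Step 39: x=[8.0998] v=[-0.0831]
Step 40: x=[8.1000] v=[0.0034]
First v>=0 after going negative at step 40, time=2.0000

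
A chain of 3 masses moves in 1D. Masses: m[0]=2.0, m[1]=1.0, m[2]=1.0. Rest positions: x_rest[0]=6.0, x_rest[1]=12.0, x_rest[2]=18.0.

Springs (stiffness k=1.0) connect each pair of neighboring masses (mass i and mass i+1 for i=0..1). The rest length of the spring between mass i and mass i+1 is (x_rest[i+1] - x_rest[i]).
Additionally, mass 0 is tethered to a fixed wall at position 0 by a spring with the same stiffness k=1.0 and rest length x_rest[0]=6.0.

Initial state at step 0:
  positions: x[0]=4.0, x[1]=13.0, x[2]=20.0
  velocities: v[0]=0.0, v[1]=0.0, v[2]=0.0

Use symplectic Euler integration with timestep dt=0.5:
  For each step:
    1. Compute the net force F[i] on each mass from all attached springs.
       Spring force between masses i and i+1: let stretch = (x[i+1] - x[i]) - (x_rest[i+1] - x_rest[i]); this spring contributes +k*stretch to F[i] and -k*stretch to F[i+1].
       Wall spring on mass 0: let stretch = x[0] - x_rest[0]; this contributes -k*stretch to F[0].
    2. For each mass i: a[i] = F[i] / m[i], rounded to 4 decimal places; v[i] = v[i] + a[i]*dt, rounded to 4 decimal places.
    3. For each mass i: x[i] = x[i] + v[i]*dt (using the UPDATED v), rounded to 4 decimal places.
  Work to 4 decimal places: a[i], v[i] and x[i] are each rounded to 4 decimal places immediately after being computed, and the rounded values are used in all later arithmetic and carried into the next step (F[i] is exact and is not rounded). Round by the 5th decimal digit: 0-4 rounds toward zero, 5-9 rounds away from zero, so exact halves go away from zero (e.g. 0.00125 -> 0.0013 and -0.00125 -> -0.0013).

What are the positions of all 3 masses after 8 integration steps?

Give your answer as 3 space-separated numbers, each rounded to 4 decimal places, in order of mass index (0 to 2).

Step 0: x=[4.0000 13.0000 20.0000] v=[0.0000 0.0000 0.0000]
Step 1: x=[4.6250 12.5000 19.7500] v=[1.2500 -1.0000 -0.5000]
Step 2: x=[5.6563 11.8438 19.1875] v=[2.0625 -1.3125 -1.1250]
Step 3: x=[6.7540 11.4766 18.2891] v=[2.1953 -0.7344 -1.7969]
Step 4: x=[7.5978 11.6319 17.1875] v=[1.6875 0.3106 -2.2032]
Step 5: x=[7.9961 12.1676 16.1970] v=[0.7966 1.0714 -1.9810]
Step 6: x=[7.9163 12.6678 15.6992] v=[-0.1596 1.0004 -0.9957]
Step 7: x=[7.4409 12.7380 15.9435] v=[-0.9508 0.1404 0.4886]
Step 8: x=[6.6975 12.2853 16.8865] v=[-1.4868 -0.9054 1.8859]

Answer: 6.6975 12.2853 16.8865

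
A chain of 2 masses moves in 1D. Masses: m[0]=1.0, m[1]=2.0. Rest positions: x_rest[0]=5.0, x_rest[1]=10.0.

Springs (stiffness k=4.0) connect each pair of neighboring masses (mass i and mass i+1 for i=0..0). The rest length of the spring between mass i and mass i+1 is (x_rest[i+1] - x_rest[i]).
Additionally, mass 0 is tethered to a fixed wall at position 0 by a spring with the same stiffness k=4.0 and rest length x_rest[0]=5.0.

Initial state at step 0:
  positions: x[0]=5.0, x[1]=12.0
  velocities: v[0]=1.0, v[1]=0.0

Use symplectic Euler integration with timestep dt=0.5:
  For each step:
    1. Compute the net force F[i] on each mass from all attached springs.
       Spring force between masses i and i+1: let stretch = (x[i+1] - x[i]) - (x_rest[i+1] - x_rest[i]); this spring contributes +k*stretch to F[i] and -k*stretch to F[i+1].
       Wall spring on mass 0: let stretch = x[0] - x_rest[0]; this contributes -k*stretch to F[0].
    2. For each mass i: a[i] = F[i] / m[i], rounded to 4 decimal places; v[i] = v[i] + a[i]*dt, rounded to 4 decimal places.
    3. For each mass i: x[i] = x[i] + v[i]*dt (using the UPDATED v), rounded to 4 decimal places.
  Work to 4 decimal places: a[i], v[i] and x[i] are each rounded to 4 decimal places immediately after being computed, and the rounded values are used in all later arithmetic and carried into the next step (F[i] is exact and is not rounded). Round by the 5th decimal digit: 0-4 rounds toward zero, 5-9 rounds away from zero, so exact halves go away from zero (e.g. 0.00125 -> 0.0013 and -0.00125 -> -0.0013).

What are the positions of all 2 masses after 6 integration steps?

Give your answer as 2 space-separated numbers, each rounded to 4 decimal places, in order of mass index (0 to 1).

Step 0: x=[5.0000 12.0000] v=[1.0000 0.0000]
Step 1: x=[7.5000 11.0000] v=[5.0000 -2.0000]
Step 2: x=[6.0000 10.7500] v=[-3.0000 -0.5000]
Step 3: x=[3.2500 10.6250] v=[-5.5000 -0.2500]
Step 4: x=[4.6250 9.3125] v=[2.7500 -2.6250]
Step 5: x=[6.0625 8.1563] v=[2.8750 -2.3125]
Step 6: x=[3.5313 8.4532] v=[-5.0624 0.5937]

Answer: 3.5313 8.4532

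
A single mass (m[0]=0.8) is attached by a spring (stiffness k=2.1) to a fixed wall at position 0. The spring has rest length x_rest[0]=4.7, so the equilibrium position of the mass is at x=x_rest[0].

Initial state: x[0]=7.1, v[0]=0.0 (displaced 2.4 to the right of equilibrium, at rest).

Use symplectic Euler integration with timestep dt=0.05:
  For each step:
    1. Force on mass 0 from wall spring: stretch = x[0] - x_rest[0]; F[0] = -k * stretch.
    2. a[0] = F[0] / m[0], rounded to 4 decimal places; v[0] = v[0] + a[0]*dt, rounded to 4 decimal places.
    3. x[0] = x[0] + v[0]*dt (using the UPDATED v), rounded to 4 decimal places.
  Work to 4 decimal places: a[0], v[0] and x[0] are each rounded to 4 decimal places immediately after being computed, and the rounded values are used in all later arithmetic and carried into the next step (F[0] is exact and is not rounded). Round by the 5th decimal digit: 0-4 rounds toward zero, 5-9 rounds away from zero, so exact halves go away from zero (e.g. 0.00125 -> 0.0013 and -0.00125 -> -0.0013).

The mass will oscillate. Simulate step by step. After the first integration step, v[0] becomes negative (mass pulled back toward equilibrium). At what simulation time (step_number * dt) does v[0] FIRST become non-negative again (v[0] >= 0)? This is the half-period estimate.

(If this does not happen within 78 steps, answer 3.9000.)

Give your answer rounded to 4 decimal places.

Answer: 1.9500

Derivation:
Step 0: x=[7.1000] v=[0.0000]
Step 1: x=[7.0843] v=[-0.3150]
Step 2: x=[7.0529] v=[-0.6279]
Step 3: x=[7.0061] v=[-0.9367]
Step 4: x=[6.9441] v=[-1.2394]
Step 5: x=[6.8674] v=[-1.5339]
Step 6: x=[6.7765] v=[-1.8184]
Step 7: x=[6.6720] v=[-2.0909]
Step 8: x=[6.5545] v=[-2.3497]
Step 9: x=[6.4248] v=[-2.5931]
Step 10: x=[6.2838] v=[-2.8195]
Step 11: x=[6.1324] v=[-3.0274]
Step 12: x=[5.9716] v=[-3.2154]
Step 13: x=[5.8025] v=[-3.3823]
Step 14: x=[5.6262] v=[-3.5270]
Step 15: x=[5.4438] v=[-3.6486]
Step 16: x=[5.2565] v=[-3.7462]
Step 17: x=[5.0655] v=[-3.8192]
Step 18: x=[4.8721] v=[-3.8672]
Step 19: x=[4.6776] v=[-3.8898]
Step 20: x=[4.4833] v=[-3.8869]
Step 21: x=[4.2904] v=[-3.8585]
Step 22: x=[4.1002] v=[-3.8047]
Step 23: x=[3.9139] v=[-3.7260]
Step 24: x=[3.7328] v=[-3.6228]
Step 25: x=[3.5580] v=[-3.4959]
Step 26: x=[3.3907] v=[-3.3460]
Step 27: x=[3.2320] v=[-3.1742]
Step 28: x=[3.0829] v=[-2.9815]
Step 29: x=[2.9444] v=[-2.7693]
Step 30: x=[2.8175] v=[-2.5389]
Step 31: x=[2.7029] v=[-2.2918]
Step 32: x=[2.6014] v=[-2.0297]
Step 33: x=[2.5137] v=[-1.7543]
Step 34: x=[2.4403] v=[-1.4674]
Step 35: x=[2.3818] v=[-1.1708]
Step 36: x=[2.3385] v=[-0.8665]
Step 37: x=[2.3107] v=[-0.5566]
Step 38: x=[2.2986] v=[-0.2430]
Step 39: x=[2.3022] v=[0.0722]
First v>=0 after going negative at step 39, time=1.9500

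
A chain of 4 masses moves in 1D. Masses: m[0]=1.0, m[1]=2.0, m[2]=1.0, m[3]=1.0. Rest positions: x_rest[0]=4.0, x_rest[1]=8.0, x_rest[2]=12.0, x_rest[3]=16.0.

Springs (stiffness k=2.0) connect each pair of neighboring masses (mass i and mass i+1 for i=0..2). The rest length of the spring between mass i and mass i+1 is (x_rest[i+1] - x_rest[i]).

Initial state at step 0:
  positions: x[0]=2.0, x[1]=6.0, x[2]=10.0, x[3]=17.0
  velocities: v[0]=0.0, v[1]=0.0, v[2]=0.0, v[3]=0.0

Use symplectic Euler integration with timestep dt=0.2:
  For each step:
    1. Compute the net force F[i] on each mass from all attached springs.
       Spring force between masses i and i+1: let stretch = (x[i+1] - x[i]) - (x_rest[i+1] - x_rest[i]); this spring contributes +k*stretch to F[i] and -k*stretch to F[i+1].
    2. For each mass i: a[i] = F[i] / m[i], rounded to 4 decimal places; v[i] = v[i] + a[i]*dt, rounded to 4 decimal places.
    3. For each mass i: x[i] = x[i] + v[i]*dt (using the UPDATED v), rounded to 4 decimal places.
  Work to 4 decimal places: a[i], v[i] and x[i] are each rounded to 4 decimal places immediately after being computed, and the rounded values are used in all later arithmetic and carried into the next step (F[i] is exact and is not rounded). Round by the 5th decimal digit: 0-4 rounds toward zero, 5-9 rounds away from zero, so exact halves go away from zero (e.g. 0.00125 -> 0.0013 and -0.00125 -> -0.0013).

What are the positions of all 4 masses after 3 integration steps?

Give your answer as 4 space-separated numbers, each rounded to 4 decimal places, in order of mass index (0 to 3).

Answer: 2.0008 6.0449 11.1651 15.7443

Derivation:
Step 0: x=[2.0000 6.0000 10.0000 17.0000] v=[0.0000 0.0000 0.0000 0.0000]
Step 1: x=[2.0000 6.0000 10.2400 16.7600] v=[0.0000 0.0000 1.2000 -1.2000]
Step 2: x=[2.0000 6.0096 10.6624 16.3184] v=[0.0000 0.0480 2.1120 -2.2080]
Step 3: x=[2.0008 6.0449 11.1651 15.7443] v=[0.0038 0.1766 2.5133 -2.8704]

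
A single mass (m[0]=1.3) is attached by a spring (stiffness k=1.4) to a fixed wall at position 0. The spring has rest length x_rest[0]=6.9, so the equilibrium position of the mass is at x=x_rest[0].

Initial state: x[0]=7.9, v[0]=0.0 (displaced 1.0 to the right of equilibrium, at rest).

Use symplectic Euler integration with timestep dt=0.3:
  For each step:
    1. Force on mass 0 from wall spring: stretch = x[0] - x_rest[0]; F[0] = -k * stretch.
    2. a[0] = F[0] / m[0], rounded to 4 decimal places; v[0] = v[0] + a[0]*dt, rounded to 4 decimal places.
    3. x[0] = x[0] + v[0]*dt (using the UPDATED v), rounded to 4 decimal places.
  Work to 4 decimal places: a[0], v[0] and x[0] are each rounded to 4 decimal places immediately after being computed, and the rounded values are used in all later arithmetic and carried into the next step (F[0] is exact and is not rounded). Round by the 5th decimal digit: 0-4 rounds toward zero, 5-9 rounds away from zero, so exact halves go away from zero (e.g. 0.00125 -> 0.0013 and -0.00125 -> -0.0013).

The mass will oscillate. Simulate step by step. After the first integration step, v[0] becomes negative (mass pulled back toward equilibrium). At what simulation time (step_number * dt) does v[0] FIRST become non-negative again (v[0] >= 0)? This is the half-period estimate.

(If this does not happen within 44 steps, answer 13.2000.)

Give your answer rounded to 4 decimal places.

Step 0: x=[7.9000] v=[0.0000]
Step 1: x=[7.8031] v=[-0.3231]
Step 2: x=[7.6186] v=[-0.6149]
Step 3: x=[7.3645] v=[-0.8471]
Step 4: x=[7.0653] v=[-0.9972]
Step 5: x=[6.7501] v=[-1.0506]
Step 6: x=[6.4494] v=[-1.0022]
Step 7: x=[6.1924] v=[-0.8566]
Step 8: x=[6.0040] v=[-0.6280]
Step 9: x=[5.9025] v=[-0.3385]
Step 10: x=[5.8976] v=[-0.0162]
Step 11: x=[5.9899] v=[0.3077]
First v>=0 after going negative at step 11, time=3.3000

Answer: 3.3000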